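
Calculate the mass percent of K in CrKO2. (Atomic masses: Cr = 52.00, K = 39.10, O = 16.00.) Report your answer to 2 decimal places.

Molar mass = 1(52.00) + 1(39.10) + 2(16.00) = 123.100 g/mol
Mass of K per mole = 1 × 39.10 = 39.100 g
% K = 39.100 / 123.100 × 100 = 31.76%

31.76%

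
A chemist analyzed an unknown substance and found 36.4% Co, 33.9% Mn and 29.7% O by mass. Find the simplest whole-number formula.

CoMnO3

Assume 100 g: 36.4 g Co, 33.9 g Mn, 29.7 g O.
n(Co) = 36.4/58.93 = 0.6177, n(Mn) = 33.9/54.94 = 0.617, n(O) = 29.7/16.00 = 1.856
Smallest is Mn at 0.617 mol; normalising gives Co 1.001, Mn 1.000, O 3.008
→ CoMnO3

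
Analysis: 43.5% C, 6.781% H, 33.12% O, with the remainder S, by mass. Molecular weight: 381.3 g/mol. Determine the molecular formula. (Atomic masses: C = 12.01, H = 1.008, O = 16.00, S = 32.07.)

Assume 100 g: 43.5 g C, 6.781 g H, 33.12 g O, 16.599 g S.
n(C) = 43.5/12.01 = 3.622, n(H) = 6.781/1.008 = 6.727, n(O) = 33.12/16.00 = 2.07, n(S) = 16.599/32.07 = 0.5176
Divide by the smallest (0.5176 mol S): C 6.998, H 12.997, O 3.999, S 1.000
≈ 7:13:4:1 → C7H13O4S
Empirical-formula mass = 193.24 g/mol
n = 381.3 / 193.24 = 1.97 ≈ 2
Molecular formula = (C7H13O4S)×2 = C14H26O8S2

C14H26O8S2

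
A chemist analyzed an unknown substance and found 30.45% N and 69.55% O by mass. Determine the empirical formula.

Assume 100 g: 30.45 g N, 69.55 g O.
N: 30.45 g ÷ 14.01 g/mol = 2.173 mol
O: 69.55 g ÷ 16.00 g/mol = 4.347 mol
Divide by the smallest (2.173 mol N): N 1.000, O 2.000
Ratio ≈ 1:2, so the empirical formula is NO2

NO2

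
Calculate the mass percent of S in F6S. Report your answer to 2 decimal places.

Molar mass = 6(19.00) + 1(32.07) = 146.070 g/mol
Mass of S per mole = 1 × 32.07 = 32.070 g
% S = 32.070 / 146.070 × 100 = 21.96%

21.96%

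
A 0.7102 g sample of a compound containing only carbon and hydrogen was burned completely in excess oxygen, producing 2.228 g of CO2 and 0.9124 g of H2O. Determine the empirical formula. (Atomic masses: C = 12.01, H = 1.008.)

mol C = 2.228 / 44.01 = 0.05062; mass C = 0.05062 × 12.01 = 0.6080 g
mol H = 2 × (0.9124 / 18.02) = 0.1013; mass H = 0.1013 × 1.008 = 0.1021 g
Ratios (÷ 0.05062): C 1.000, H 2.000
→ CH2

CH2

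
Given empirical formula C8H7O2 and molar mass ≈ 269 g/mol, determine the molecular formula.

Empirical-formula mass = 135.14 g/mol
n = 269 / 135.14 = 1.99 ≈ 2
Molecular formula = (C8H7O2)2 = C16H14O4

C16H14O4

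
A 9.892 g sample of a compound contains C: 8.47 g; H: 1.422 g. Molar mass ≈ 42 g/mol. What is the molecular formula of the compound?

C3H6

n(C) = 8.47/12.01 = 0.7052, n(H) = 1.422/1.008 = 1.411
Ratios (÷ 0.7052): C 1.000, H 2.000
≈ 1:2 → CH2
Empirical-formula mass = 14.03 g/mol
n = 42 / 14.03 = 2.99 ≈ 3
Molecular formula = (CH2)×3 = C3H6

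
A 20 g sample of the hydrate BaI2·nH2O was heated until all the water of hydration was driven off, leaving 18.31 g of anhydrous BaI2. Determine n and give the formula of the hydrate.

BaI2·2H2O

Mass of water lost = 20 − 18.31 = 1.69 g → 1.69 / 18.02 = 0.09378 mol H2O
Molar mass of BaI2 = 391.13 g/mol → mol BaI2 = 18.31 / 391.13 = 0.04681
n = 0.09378 / 0.04681 = 2.00 ≈ 2 → BaI2·2H2O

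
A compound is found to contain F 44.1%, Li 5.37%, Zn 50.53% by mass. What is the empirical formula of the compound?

F3LiZn

Assume 100 g: 44.1 g F, 5.37 g Li, 50.53 g Zn.
Moles — F: 44.1 / 19.00 = 2.321 mol; Li: 5.37 / 6.94 = 0.7738 mol; Zn: 50.53 / 65.38 = 0.7729 mol
Divide by the smallest (0.7729 mol Zn): F 3.003, Li 1.001, Zn 1.000
≈ 3:1:1 → F3LiZn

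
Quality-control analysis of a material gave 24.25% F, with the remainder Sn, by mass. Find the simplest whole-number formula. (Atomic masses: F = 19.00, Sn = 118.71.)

Assume 100 g: 24.25 g F, 75.75 g Sn.
F: 24.25 g ÷ 19.00 g/mol = 1.276 mol
Sn: 75.75 g ÷ 118.71 g/mol = 0.6381 mol
Smallest is Sn at 0.6381 mol; normalising gives F 2.000, Sn 1.000
→ F2Sn

F2Sn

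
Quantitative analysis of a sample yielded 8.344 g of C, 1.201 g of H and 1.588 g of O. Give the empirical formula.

C: 8.344 g ÷ 12.01 g/mol = 0.6948 mol
H: 1.201 g ÷ 1.008 g/mol = 1.191 mol
O: 1.588 g ÷ 16.00 g/mol = 0.09925 mol
Divide by the smallest (0.09925 mol O): C 7.000, H 12.005, O 1.000
≈ 7:12:1 → C7H12O

C7H12O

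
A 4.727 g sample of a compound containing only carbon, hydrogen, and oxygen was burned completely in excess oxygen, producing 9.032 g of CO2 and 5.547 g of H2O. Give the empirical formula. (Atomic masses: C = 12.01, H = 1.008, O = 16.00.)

mol C = 9.032 / 44.01 = 0.2052; mass C = 0.2052 × 12.01 = 2.465 g
mol H = 2 × (5.547 / 18.02) = 0.6156; mass H = 0.6156 × 1.008 = 0.6206 g
mass O = 4.727 − (3.085) = 1.642 g → mol O = 0.1026
Divide by the smallest (0.1026 mol O): C 2.000, H 6.000, O 1.000
Ratio ≈ 2:6:1, so the empirical formula is C2H6O

C2H6O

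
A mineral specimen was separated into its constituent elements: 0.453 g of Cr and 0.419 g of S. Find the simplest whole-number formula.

Cr2S3

Moles — Cr: 0.453 / 52.00 = 0.008712 mol; S: 0.419 / 32.07 = 0.01307 mol
Ratios (÷ 0.008712): Cr 1.000, S 1.500
×2: Cr 2.00, S 3.00 → Cr2S3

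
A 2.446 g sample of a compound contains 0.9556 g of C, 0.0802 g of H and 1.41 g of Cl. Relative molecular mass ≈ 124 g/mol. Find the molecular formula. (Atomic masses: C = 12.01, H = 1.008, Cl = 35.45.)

n(C) = 0.9556/12.01 = 0.07957, n(H) = 0.0802/1.008 = 0.07956, n(Cl) = 1.41/35.45 = 0.03977
Divide by the smallest (0.03977 mol Cl): C 2.000, H 2.000, Cl 1.000
≈ 2:2:1 → C2H2Cl
Empirical-formula mass = 61.49 g/mol
n = 124 / 61.49 = 2.02 ≈ 2
Molecular formula = (C2H2Cl)×2 = C4H4Cl2

C4H4Cl2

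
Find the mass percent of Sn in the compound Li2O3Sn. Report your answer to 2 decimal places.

Molar mass = 2(6.94) + 3(16.00) + 1(118.71) = 180.590 g/mol
Mass of Sn per mole = 1 × 118.71 = 118.710 g
% Sn = 118.710 / 180.590 × 100 = 65.73%

65.73%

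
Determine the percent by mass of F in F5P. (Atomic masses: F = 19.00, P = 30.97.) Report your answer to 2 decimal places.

75.41%

Molar mass = 5(19.00) + 1(30.97) = 125.970 g/mol
Mass of F per mole = 5 × 19.00 = 95.000 g
% F = 95.000 / 125.970 × 100 = 75.41%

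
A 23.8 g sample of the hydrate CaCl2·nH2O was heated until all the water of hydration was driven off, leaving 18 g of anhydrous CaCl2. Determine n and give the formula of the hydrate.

CaCl2·2H2O

Mass of water lost = 23.8 − 18 = 5.8 g → 5.8 / 18.02 = 0.3219 mol H2O
Molar mass of CaCl2 = 110.98 g/mol → mol CaCl2 = 18 / 110.98 = 0.1622
n = 0.3219 / 0.1622 = 1.98 ≈ 2 → CaCl2·2H2O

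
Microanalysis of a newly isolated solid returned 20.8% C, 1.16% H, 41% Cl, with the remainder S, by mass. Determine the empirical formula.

Assume 100 g: 20.8 g C, 1.16 g H, 41 g Cl, 37.04 g S.
Moles — C: 20.8 / 12.01 = 1.732 mol; H: 1.16 / 1.008 = 1.151 mol; Cl: 41 / 35.45 = 1.157 mol; S: 37.04 / 32.07 = 1.155 mol
Divide by the smallest (1.151 mol H): C 1.505, H 1.000, Cl 1.005, S 1.004
Scaling by 2: C 3.01, H 2.00, Cl 2.01, S 2.01 → C3H2Cl2S2

C3H2Cl2S2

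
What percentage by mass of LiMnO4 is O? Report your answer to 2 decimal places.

Molar mass = 1(6.94) + 1(54.94) + 4(16.00) = 125.880 g/mol
Mass of O per mole = 4 × 16.00 = 64.000 g
% O = 64.000 / 125.880 × 100 = 50.84%

50.84%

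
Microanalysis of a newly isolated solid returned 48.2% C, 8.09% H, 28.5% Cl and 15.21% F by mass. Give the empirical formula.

Assume 100 g: 48.2 g C, 8.09 g H, 28.5 g Cl, 15.21 g F.
C: 48.2 g ÷ 12.01 g/mol = 4.013 mol
H: 8.09 g ÷ 1.008 g/mol = 8.026 mol
Cl: 28.5 g ÷ 35.45 g/mol = 0.8039 mol
F: 15.21 g ÷ 19.00 g/mol = 0.8005 mol
Smallest is F at 0.8005 mol; normalising gives C 5.013, H 10.026, Cl 1.004, F 1.000
→ C5H10ClF

C5H10ClF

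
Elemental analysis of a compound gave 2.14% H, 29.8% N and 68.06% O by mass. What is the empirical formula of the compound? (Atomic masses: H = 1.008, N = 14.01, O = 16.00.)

HNO2

Assume 100 g: 2.14 g H, 29.8 g N, 68.06 g O.
n(H) = 2.14/1.008 = 2.123, n(N) = 29.8/14.01 = 2.127, n(O) = 68.06/16.00 = 4.254
Smallest is H at 2.123 mol; normalising gives H 1.000, N 1.002, O 2.004
Ratio ≈ 1:1:2, so the empirical formula is HNO2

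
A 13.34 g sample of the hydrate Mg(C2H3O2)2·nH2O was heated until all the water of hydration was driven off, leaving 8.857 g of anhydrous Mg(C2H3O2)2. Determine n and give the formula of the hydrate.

Mass of water lost = 13.34 − 8.857 = 4.483 g → 4.483 / 18.02 = 0.2488 mol H2O
Molar mass of Mg(C2H3O2)2 = 142.40 g/mol → mol Mg(C2H3O2)2 = 8.857 / 142.40 = 0.0622
n = 0.2488 / 0.0622 = 4.00 ≈ 4 → Mg(C2H3O2)2·4H2O

Mg(C2H3O2)2·4H2O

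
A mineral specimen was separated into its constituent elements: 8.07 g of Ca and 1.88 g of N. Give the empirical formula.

Ca3N2

Ca: 8.07 g ÷ 40.08 g/mol = 0.2013 mol
N: 1.88 g ÷ 14.01 g/mol = 0.1342 mol
Ratios (÷ 0.1342): Ca 1.500, N 1.000
×2: Ca 3.00, N 2.00 → Ca3N2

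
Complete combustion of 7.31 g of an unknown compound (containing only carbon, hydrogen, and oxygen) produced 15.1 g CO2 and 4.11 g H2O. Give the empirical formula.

C6H8O3

mol C = 15.1 / 44.01 = 0.3431; mass C = 0.3431 × 12.01 = 4.121 g
mol H = 2 × (4.11 / 18.02) = 0.4562; mass H = 0.4562 × 1.008 = 0.4598 g
mass O = 7.31 − (4.580) = 2.730 g → mol O = 0.1706
Smallest is O at 0.1706 mol; normalising gives C 2.011, H 2.674, O 1.000
Multiply by 3: C 6.03, H 8.02, O 3.00 → C6H8O3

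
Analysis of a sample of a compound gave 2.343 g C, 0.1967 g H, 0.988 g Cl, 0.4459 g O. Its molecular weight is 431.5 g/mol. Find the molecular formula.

C21H21Cl3O3

n(C) = 2.343/12.01 = 0.1951, n(H) = 0.1967/1.008 = 0.1951, n(Cl) = 0.988/35.45 = 0.02787, n(O) = 0.4459/16.00 = 0.02787
Divide by the smallest (0.02787 mol O): C 7.000, H 7.002, Cl 1.000, O 1.000
→ C7H7ClO
Empirical-formula mass = 142.58 g/mol
n = 431.5 / 142.58 = 3.03 ≈ 3
Molecular formula = (C7H7ClO)×3 = C21H21Cl3O3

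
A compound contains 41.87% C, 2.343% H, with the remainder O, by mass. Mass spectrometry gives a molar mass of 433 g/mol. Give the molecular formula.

Assume 100 g: 41.87 g C, 2.343 g H, 55.787 g O.
Moles — C: 41.87 / 12.01 = 3.486 mol; H: 2.343 / 1.008 = 2.324 mol; O: 55.787 / 16.00 = 3.487 mol
Divide by the smallest (2.324 mol H): C 1.500, H 1.000, O 1.500
×2: C 3.00, H 2.00, O 3.00 → C3H2O3
Empirical-formula mass = 86.05 g/mol
n = 433 / 86.05 = 5.03 ≈ 5
Molecular formula = (C3H2O3)×5 = C15H10O15

C15H10O15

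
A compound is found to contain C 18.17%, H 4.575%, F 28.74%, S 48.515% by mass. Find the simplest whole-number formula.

Assume 100 g: 18.17 g C, 4.575 g H, 28.74 g F, 48.515 g S.
n(C) = 18.17/12.01 = 1.513, n(H) = 4.575/1.008 = 4.539, n(F) = 28.74/19.00 = 1.513, n(S) = 48.515/32.07 = 1.513
Ratios (÷ 1.513): C 1.000, H 3.001, F 1.000, S 1.000
≈ 1:3:1:1 → CH3FS

CH3FS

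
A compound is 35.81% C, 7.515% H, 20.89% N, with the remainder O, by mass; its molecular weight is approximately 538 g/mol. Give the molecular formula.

C16H40N8O12

Assume 100 g: 35.81 g C, 7.515 g H, 20.89 g N, 35.785 g O.
Moles — C: 35.81 / 12.01 = 2.982 mol; H: 7.515 / 1.008 = 7.455 mol; N: 20.89 / 14.01 = 1.491 mol; O: 35.785 / 16.00 = 2.237 mol
Smallest is N at 1.491 mol; normalising gives C 2.000, H 5.000, N 1.000, O 1.500
×2: C 4.00, H 10.00, N 2.00, O 3.00 → C4H10N2O3
Empirical-formula mass = 134.14 g/mol
n = 538 / 134.14 = 4.01 ≈ 4
Molecular formula = (C4H10N2O3)×4 = C16H40N8O12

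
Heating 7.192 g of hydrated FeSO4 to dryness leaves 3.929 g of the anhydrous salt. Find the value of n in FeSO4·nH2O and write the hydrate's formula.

Mass of water lost = 7.192 − 3.929 = 3.263 g → 3.263 / 18.02 = 0.1811 mol H2O
Molar mass of FeSO4 = 151.92 g/mol → mol FeSO4 = 3.929 / 151.92 = 0.02586
n = 0.1811 / 0.02586 = 7.00 ≈ 7 → FeSO4·7H2O

FeSO4·7H2O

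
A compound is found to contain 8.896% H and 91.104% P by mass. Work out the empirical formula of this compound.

H3P

Assume 100 g: 8.896 g H, 91.104 g P.
Moles — H: 8.896 / 1.008 = 8.825 mol; P: 91.104 / 30.97 = 2.942 mol
Smallest is P at 2.942 mol; normalising gives H 3.000, P 1.000
≈ 3:1 → H3P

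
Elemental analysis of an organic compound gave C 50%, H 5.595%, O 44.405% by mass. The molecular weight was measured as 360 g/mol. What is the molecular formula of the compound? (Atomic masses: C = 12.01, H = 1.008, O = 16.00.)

Assume 100 g: 50 g C, 5.595 g H, 44.405 g O.
C: 50 g ÷ 12.01 g/mol = 4.163 mol
H: 5.595 g ÷ 1.008 g/mol = 5.551 mol
O: 44.405 g ÷ 16.00 g/mol = 2.775 mol
Divide by the smallest (2.775 mol O): C 1.500, H 2.000, O 1.000
Scaling by 2: C 3.00, H 4.00, O 2.00 → C3H4O2
Empirical-formula mass = 72.06 g/mol
n = 360 / 72.06 = 5.00 ≈ 5
Molecular formula = (C3H4O2)×5 = C15H20O10

C15H20O10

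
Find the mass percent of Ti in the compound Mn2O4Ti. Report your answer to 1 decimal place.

Molar mass = 2(54.94) + 4(16.00) + 1(47.87) = 221.750 g/mol
Mass of Ti per mole = 1 × 47.87 = 47.870 g
% Ti = 47.870 / 221.750 × 100 = 21.6%

21.6%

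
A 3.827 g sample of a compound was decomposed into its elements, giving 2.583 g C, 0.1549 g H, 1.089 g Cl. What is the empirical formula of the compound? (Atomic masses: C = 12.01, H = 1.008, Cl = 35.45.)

n(C) = 2.583/12.01 = 0.2151, n(H) = 0.1549/1.008 = 0.1537, n(Cl) = 1.089/35.45 = 0.03072
Ratios (÷ 0.03072): C 7.001, H 5.002, Cl 1.000
Ratio ≈ 7:5:1, so the empirical formula is C7H5Cl

C7H5Cl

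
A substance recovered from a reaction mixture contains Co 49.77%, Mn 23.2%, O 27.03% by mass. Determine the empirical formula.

Co2MnO4

Assume 100 g: 49.77 g Co, 23.2 g Mn, 27.03 g O.
n(Co) = 49.77/58.93 = 0.8446, n(Mn) = 23.2/54.94 = 0.4223, n(O) = 27.03/16.00 = 1.689
Ratios (÷ 0.4223): Co 2.000, Mn 1.000, O 4.001
Ratio ≈ 2:1:4, so the empirical formula is Co2MnO4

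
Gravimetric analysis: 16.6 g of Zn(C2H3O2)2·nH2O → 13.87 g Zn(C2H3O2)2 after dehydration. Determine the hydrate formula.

Mass of water lost = 16.6 − 13.87 = 2.73 g → 2.73 / 18.02 = 0.1515 mol H2O
Molar mass of Zn(C2H3O2)2 = 183.47 g/mol → mol Zn(C2H3O2)2 = 13.87 / 183.47 = 0.0756
n = 0.1515 / 0.0756 = 2.00 ≈ 2 → Zn(C2H3O2)2·2H2O

Zn(C2H3O2)2·2H2O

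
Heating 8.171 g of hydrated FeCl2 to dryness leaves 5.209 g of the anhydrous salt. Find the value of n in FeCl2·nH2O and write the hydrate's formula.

FeCl2·4H2O

Mass of water lost = 8.171 − 5.209 = 2.962 g → 2.962 / 18.02 = 0.1644 mol H2O
Molar mass of FeCl2 = 126.75 g/mol → mol FeCl2 = 5.209 / 126.75 = 0.0411
n = 0.1644 / 0.0411 = 4.00 ≈ 4 → FeCl2·4H2O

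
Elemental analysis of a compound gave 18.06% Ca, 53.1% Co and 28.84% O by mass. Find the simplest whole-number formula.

Assume 100 g: 18.06 g Ca, 53.1 g Co, 28.84 g O.
Moles — Ca: 18.06 / 40.08 = 0.4506 mol; Co: 53.1 / 58.93 = 0.9011 mol; O: 28.84 / 16.00 = 1.802 mol
Divide by the smallest (0.4506 mol Ca): Ca 1.000, Co 2.000, O 4.000
≈ 1:2:4 → CaCo2O4

CaCo2O4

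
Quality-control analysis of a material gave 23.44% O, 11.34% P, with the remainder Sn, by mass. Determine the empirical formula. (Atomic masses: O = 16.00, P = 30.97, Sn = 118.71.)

O8P2Sn3

Assume 100 g: 23.44 g O, 11.34 g P, 65.22 g Sn.
O: 23.44 g ÷ 16.00 g/mol = 1.465 mol
P: 11.34 g ÷ 30.97 g/mol = 0.3662 mol
Sn: 65.22 g ÷ 118.71 g/mol = 0.5494 mol
Ratios (÷ 0.3662): O 4.001, P 1.000, Sn 1.500
Multiply by 2: O 8.00, P 2.00, Sn 3.00 → O8P2Sn3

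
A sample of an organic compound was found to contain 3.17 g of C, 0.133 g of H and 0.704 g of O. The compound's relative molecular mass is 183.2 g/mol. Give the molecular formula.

C12H6O2

Moles — C: 3.17 / 12.01 = 0.2639 mol; H: 0.133 / 1.008 = 0.1319 mol; O: 0.704 / 16.00 = 0.044 mol
Smallest is O at 0.044 mol; normalising gives C 5.999, H 2.999, O 1.000
→ C6H3O
Empirical-formula mass = 91.08 g/mol
n = 183.2 / 91.08 = 2.01 ≈ 2
Molecular formula = (C6H3O)×2 = C12H6O2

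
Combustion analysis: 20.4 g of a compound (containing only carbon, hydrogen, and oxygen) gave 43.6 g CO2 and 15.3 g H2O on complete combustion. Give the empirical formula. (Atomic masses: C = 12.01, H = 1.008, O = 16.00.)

mol C = 43.6 / 44.01 = 0.9907; mass C = 0.9907 × 12.01 = 11.90 g
mol H = 2 × (15.3 / 18.02) = 1.698; mass H = 1.698 × 1.008 = 1.712 g
mass O = 20.4 − (13.61) = 6.790 g → mol O = 0.4244
Divide by the smallest (0.4244 mol O): C 2.334, H 4.001, O 1.000
Scaling by 3: C 7.00, H 12.00, O 3.00 → C7H12O3

C7H12O3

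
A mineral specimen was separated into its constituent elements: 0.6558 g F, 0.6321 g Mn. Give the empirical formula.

n(F) = 0.6558/19.00 = 0.03452, n(Mn) = 0.6321/54.94 = 0.01151
Ratios (÷ 0.01151): F 3.000, Mn 1.000
Ratio ≈ 3:1, so the empirical formula is F3Mn

F3Mn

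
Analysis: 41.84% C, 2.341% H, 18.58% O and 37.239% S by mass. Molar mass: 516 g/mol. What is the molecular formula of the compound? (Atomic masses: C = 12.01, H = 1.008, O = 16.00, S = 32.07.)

Assume 100 g: 41.84 g C, 2.341 g H, 18.58 g O, 37.239 g S.
C: 41.84 g ÷ 12.01 g/mol = 3.484 mol
H: 2.341 g ÷ 1.008 g/mol = 2.322 mol
O: 18.58 g ÷ 16.00 g/mol = 1.161 mol
S: 37.239 g ÷ 32.07 g/mol = 1.161 mol
Divide by the smallest (1.161 mol S): C 3.000, H 2.000, O 1.000, S 1.000
≈ 3:2:1:1 → C3H2OS
Empirical-formula mass = 86.12 g/mol
n = 516 / 86.12 = 5.99 ≈ 6
Molecular formula = (C3H2OS)×6 = C18H12O6S6

C18H12O6S6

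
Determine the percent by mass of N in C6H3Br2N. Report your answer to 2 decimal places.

Molar mass = 6(12.01) + 3(1.008) + 2(79.90) + 1(14.01) = 248.894 g/mol
Mass of N per mole = 1 × 14.01 = 14.010 g
% N = 14.010 / 248.894 × 100 = 5.63%

5.63%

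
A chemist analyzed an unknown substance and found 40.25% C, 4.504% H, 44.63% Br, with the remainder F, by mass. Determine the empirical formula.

C6H8BrF

Assume 100 g: 40.25 g C, 4.504 g H, 44.63 g Br, 10.616 g F.
Moles — C: 40.25 / 12.01 = 3.351 mol; H: 4.504 / 1.008 = 4.468 mol; Br: 44.63 / 79.90 = 0.5586 mol; F: 10.616 / 19.00 = 0.5587 mol
Divide by the smallest (0.5586 mol Br): C 6.000, H 7.999, Br 1.000, F 1.000
→ C6H8BrF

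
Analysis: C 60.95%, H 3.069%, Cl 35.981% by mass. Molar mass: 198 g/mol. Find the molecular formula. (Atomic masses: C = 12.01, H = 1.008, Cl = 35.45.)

Assume 100 g: 60.95 g C, 3.069 g H, 35.981 g Cl.
C: 60.95 g ÷ 12.01 g/mol = 5.075 mol
H: 3.069 g ÷ 1.008 g/mol = 3.045 mol
Cl: 35.981 g ÷ 35.45 g/mol = 1.015 mol
Smallest is Cl at 1.015 mol; normalising gives C 5.000, H 3.000, Cl 1.000
→ C5H3Cl
Empirical-formula mass = 98.52 g/mol
n = 198 / 98.52 = 2.01 ≈ 2
Molecular formula = (C5H3Cl)×2 = C10H6Cl2

C10H6Cl2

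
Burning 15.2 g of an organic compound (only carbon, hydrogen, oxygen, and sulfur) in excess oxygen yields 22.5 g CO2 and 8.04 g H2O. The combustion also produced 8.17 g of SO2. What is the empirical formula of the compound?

mol C = 22.5 / 44.01 = 0.5112; mass C = 0.5112 × 12.01 = 6.140 g
mol H = 2 × (8.04 / 18.02) = 0.8923; mass H = 0.8923 × 1.008 = 0.8995 g
mol S = 8.17 / 64.07 = 0.1275; mass S = 4.089 g
mass O = 15.2 − (11.13) = 4.071 g → mol O = 0.2544
Smallest is S at 0.1275 mol; normalising gives C 4.009, H 6.998, O 1.995, S 1.000
→ C4H7O2S

C4H7O2S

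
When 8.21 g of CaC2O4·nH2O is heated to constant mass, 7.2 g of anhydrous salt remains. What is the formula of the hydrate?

CaC2O4·H2O

Mass of water lost = 8.21 − 7.2 = 1.01 g → 1.01 / 18.02 = 0.05605 mol H2O
Molar mass of CaC2O4 = 128.10 g/mol → mol CaC2O4 = 7.2 / 128.10 = 0.05621
n = 0.05605 / 0.05621 = 1.00 ≈ 1 → CaC2O4·H2O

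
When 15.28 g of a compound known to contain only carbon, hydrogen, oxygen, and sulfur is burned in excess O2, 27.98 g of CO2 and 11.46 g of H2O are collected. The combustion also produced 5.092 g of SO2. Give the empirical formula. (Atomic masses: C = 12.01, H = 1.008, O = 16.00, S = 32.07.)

mol C = 27.98 / 44.01 = 0.6358; mass C = 0.6358 × 12.01 = 7.636 g
mol H = 2 × (11.46 / 18.02) = 1.272; mass H = 1.272 × 1.008 = 1.282 g
mol S = 5.092 / 64.07 = 0.07948; mass S = 2.549 g
mass O = 15.28 − (11.47) = 3.814 g → mol O = 0.2383
Ratios (÷ 0.07948): C 7.999, H 16.004, O 2.999, S 1.000
Ratio ≈ 8:16:3:1, so the empirical formula is C8H16O3S

C8H16O3S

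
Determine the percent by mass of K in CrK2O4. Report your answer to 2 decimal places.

40.27%

Molar mass = 1(52.00) + 2(39.10) + 4(16.00) = 194.200 g/mol
Mass of K per mole = 2 × 39.10 = 78.200 g
% K = 78.200 / 194.200 × 100 = 40.27%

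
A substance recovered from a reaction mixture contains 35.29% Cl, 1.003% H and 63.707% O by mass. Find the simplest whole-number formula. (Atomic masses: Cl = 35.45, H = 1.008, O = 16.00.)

Assume 100 g: 35.29 g Cl, 1.003 g H, 63.707 g O.
n(Cl) = 35.29/35.45 = 0.9955, n(H) = 1.003/1.008 = 0.995, n(O) = 63.707/16.00 = 3.982
Smallest is H at 0.995 mol; normalising gives Cl 1.000, H 1.000, O 4.002
Ratio ≈ 1:1:4, so the empirical formula is ClHO4

ClHO4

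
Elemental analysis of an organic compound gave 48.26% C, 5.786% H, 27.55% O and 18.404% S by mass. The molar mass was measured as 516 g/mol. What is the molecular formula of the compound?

C21H30O9S3

Assume 100 g: 48.26 g C, 5.786 g H, 27.55 g O, 18.404 g S.
C: 48.26 g ÷ 12.01 g/mol = 4.018 mol
H: 5.786 g ÷ 1.008 g/mol = 5.74 mol
O: 27.55 g ÷ 16.00 g/mol = 1.722 mol
S: 18.404 g ÷ 32.07 g/mol = 0.5739 mol
Divide by the smallest (0.5739 mol S): C 7.002, H 10.002, O 3.000, S 1.000
→ C7H10O3S
Empirical-formula mass = 174.22 g/mol
n = 516 / 174.22 = 2.96 ≈ 3
Molecular formula = (C7H10O3S)×3 = C21H30O9S3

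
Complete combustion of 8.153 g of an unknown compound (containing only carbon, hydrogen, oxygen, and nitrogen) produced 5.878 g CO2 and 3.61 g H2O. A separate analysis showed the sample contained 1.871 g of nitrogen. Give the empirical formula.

CH3NO2

mol C = 5.878 / 44.01 = 0.1336; mass C = 0.1336 × 12.01 = 1.604 g
mol H = 2 × (3.61 / 18.02) = 0.4007; mass H = 0.4007 × 1.008 = 0.4039 g
mol N = 1.871 / 14.01 = 0.1335
mass O = 8.153 − (3.879) = 4.274 g → mol O = 0.2671
Divide by the smallest (0.1335 mol N): C 1.000, H 3.000, N 1.000, O 2.000
≈ 1:3:1:2 → CH3NO2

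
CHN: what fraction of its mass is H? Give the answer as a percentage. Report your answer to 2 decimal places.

3.73%

Molar mass = 1(12.01) + 1(1.008) + 1(14.01) = 27.028 g/mol
Mass of H per mole = 1 × 1.008 = 1.008 g
% H = 1.008 / 27.028 × 100 = 3.73%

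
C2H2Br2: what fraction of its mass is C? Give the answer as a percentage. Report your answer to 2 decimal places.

Molar mass = 2(12.01) + 2(1.008) + 2(79.90) = 185.836 g/mol
Mass of C per mole = 2 × 12.01 = 24.020 g
% C = 24.020 / 185.836 × 100 = 12.93%

12.93%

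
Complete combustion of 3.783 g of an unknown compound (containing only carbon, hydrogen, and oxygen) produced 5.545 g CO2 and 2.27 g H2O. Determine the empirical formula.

mol C = 5.545 / 44.01 = 0.1260; mass C = 0.1260 × 12.01 = 1.513 g
mol H = 2 × (2.27 / 18.02) = 0.2519; mass H = 0.2519 × 1.008 = 0.2540 g
mass O = 3.783 − (1.767) = 2.016 g → mol O = 0.1260
Divide by the smallest (0.126 mol O): C 1.000, H 2.000, O 1.000
Ratio ≈ 1:2:1, so the empirical formula is CH2O

CH2O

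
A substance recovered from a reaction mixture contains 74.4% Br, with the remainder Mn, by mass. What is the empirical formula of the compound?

Br2Mn

Assume 100 g: 74.4 g Br, 25.6 g Mn.
Br: 74.4 g ÷ 79.90 g/mol = 0.9312 mol
Mn: 25.6 g ÷ 54.94 g/mol = 0.466 mol
Smallest is Mn at 0.466 mol; normalising gives Br 1.998, Mn 1.000
≈ 2:1 → Br2Mn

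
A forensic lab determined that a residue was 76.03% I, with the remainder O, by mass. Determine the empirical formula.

I2O5

Assume 100 g: 76.03 g I, 23.97 g O.
Moles — I: 76.03 / 126.90 = 0.5991 mol; O: 23.97 / 16.00 = 1.498 mol
Ratios (÷ 0.5991): I 1.000, O 2.500
×2: I 2.00, O 5.00 → I2O5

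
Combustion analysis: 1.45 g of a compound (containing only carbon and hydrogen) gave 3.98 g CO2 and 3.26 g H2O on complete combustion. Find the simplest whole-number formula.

CH4

mol C = 3.98 / 44.01 = 0.09043; mass C = 0.09043 × 12.01 = 1.086 g
mol H = 2 × (3.26 / 18.02) = 0.3618; mass H = 0.3618 × 1.008 = 0.3647 g
Divide by the smallest (0.09043 mol C): C 1.000, H 4.001
≈ 1:4 → CH4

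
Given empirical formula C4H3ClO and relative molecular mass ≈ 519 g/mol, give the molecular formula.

C20H15Cl5O5

Empirical-formula mass = 102.51 g/mol
n = 519 / 102.51 = 5.06 ≈ 5
Molecular formula = (C4H3ClO)5 = C20H15Cl5O5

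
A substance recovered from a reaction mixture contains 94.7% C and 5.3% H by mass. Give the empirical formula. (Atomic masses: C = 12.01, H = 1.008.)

Assume 100 g: 94.7 g C, 5.3 g H.
Moles — C: 94.7 / 12.01 = 7.885 mol; H: 5.3 / 1.008 = 5.258 mol
Divide by the smallest (5.258 mol H): C 1.500, H 1.000
×2: C 3.00, H 2.00 → C3H2

C3H2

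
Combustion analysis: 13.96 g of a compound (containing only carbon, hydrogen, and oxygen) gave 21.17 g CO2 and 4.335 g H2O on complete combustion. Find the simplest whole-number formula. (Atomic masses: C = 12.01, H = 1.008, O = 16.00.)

CHO

mol C = 21.17 / 44.01 = 0.4810; mass C = 0.4810 × 12.01 = 5.777 g
mol H = 2 × (4.335 / 18.02) = 0.4811; mass H = 0.4811 × 1.008 = 0.4850 g
mass O = 13.96 − (6.262) = 7.698 g → mol O = 0.4811
Divide by the smallest (0.481 mol C): C 1.000, H 1.000, O 1.000
→ CHO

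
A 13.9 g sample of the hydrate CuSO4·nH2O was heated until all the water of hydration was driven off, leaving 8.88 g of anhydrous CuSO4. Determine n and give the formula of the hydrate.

CuSO4·5H2O

Mass of water lost = 13.9 − 8.88 = 5.02 g → 5.02 / 18.02 = 0.2786 mol H2O
Molar mass of CuSO4 = 159.62 g/mol → mol CuSO4 = 8.88 / 159.62 = 0.05563
n = 0.2786 / 0.05563 = 5.01 ≈ 5 → CuSO4·5H2O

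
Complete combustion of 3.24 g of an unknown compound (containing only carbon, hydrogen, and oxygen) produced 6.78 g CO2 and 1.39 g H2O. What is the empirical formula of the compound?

C2H2O

mol C = 6.78 / 44.01 = 0.1541; mass C = 0.1541 × 12.01 = 1.850 g
mol H = 2 × (1.39 / 18.02) = 0.1543; mass H = 0.1543 × 1.008 = 0.1555 g
mass O = 3.24 − (2.006) = 1.234 g → mol O = 0.07714
Divide by the smallest (0.07714 mol O): C 1.997, H 2.000, O 1.000
→ C2H2O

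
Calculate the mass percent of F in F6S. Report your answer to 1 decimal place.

78.0%

Molar mass = 6(19.00) + 1(32.07) = 146.070 g/mol
Mass of F per mole = 6 × 19.00 = 114.000 g
% F = 114.000 / 146.070 × 100 = 78.0%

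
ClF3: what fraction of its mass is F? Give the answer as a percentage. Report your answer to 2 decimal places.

61.65%

Molar mass = 1(35.45) + 3(19.00) = 92.450 g/mol
Mass of F per mole = 3 × 19.00 = 57.000 g
% F = 57.000 / 92.450 × 100 = 61.65%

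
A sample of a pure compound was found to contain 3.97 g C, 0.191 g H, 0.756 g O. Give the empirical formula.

C: 3.97 g ÷ 12.01 g/mol = 0.3306 mol
H: 0.191 g ÷ 1.008 g/mol = 0.1895 mol
O: 0.756 g ÷ 16.00 g/mol = 0.04725 mol
Ratios (÷ 0.04725): C 6.996, H 4.010, O 1.000
Ratio ≈ 7:4:1, so the empirical formula is C7H4O

C7H4O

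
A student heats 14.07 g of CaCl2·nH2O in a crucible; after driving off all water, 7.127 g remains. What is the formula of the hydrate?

CaCl2·6H2O

Mass of water lost = 14.07 − 7.127 = 6.943 g → 6.943 / 18.02 = 0.3853 mol H2O
Molar mass of CaCl2 = 110.98 g/mol → mol CaCl2 = 7.127 / 110.98 = 0.06422
n = 0.3853 / 0.06422 = 6.00 ≈ 6 → CaCl2·6H2O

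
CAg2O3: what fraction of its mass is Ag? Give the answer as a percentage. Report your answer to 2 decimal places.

Molar mass = 1(12.01) + 2(107.87) + 3(16.00) = 275.750 g/mol
Mass of Ag per mole = 2 × 107.87 = 215.740 g
% Ag = 215.740 / 275.750 × 100 = 78.24%

78.24%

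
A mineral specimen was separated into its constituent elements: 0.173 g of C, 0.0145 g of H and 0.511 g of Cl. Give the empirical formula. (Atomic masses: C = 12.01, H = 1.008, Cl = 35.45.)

CHCl

n(C) = 0.173/12.01 = 0.0144, n(H) = 0.0145/1.008 = 0.01438, n(Cl) = 0.511/35.45 = 0.01441
Divide by the smallest (0.01438 mol H): C 1.001, H 1.000, Cl 1.002
→ CHCl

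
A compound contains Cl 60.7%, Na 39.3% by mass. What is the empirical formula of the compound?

ClNa

Assume 100 g: 60.7 g Cl, 39.3 g Na.
Moles — Cl: 60.7 / 35.45 = 1.712 mol; Na: 39.3 / 22.99 = 1.709 mol
Ratios (÷ 1.709): Cl 1.002, Na 1.000
→ ClNa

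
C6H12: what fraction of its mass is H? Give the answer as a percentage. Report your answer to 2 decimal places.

Molar mass = 6(12.01) + 12(1.008) = 84.156 g/mol
Mass of H per mole = 12 × 1.008 = 12.096 g
% H = 12.096 / 84.156 × 100 = 14.37%

14.37%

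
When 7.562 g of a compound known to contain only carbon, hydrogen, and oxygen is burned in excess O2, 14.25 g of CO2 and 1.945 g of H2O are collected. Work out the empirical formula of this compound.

C3H2O2

mol C = 14.25 / 44.01 = 0.3238; mass C = 0.3238 × 12.01 = 3.889 g
mol H = 2 × (1.945 / 18.02) = 0.2159; mass H = 0.2159 × 1.008 = 0.2176 g
mass O = 7.562 − (4.106) = 3.456 g → mol O = 0.2160
Ratios (÷ 0.2159): C 1.500, H 1.000, O 1.001
×2: C 3.00, H 2.00, O 2.00 → C3H2O2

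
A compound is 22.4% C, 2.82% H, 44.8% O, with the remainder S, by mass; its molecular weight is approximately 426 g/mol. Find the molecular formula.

C8H12O12S4

Assume 100 g: 22.4 g C, 2.82 g H, 44.8 g O, 29.98 g S.
n(C) = 22.4/12.01 = 1.865, n(H) = 2.82/1.008 = 2.798, n(O) = 44.8/16.00 = 2.8, n(S) = 29.98/32.07 = 0.9348
Smallest is S at 0.9348 mol; normalising gives C 1.995, H 2.993, O 2.995, S 1.000
≈ 2:3:3:1 → C2H3O3S
Empirical-formula mass = 107.11 g/mol
n = 426 / 107.11 = 3.98 ≈ 4
Molecular formula = (C2H3O3S)×4 = C8H12O12S4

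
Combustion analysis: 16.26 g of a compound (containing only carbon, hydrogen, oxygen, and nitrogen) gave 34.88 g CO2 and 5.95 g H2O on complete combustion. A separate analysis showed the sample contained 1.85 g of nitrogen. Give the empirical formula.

mol C = 34.88 / 44.01 = 0.7925; mass C = 0.7925 × 12.01 = 9.518 g
mol H = 2 × (5.95 / 18.02) = 0.6604; mass H = 0.6604 × 1.008 = 0.6657 g
mol N = 1.85 / 14.01 = 0.1320
mass O = 16.26 − (12.03) = 4.226 g → mol O = 0.2641
Ratios (÷ 0.132): C 6.002, H 5.001, N 1.000, O 2.000
Ratio ≈ 6:5:1:2, so the empirical formula is C6H5NO2

C6H5NO2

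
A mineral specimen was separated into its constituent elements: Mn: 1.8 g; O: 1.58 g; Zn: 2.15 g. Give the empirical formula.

MnO3Zn

Mn: 1.8 g ÷ 54.94 g/mol = 0.03276 mol
O: 1.58 g ÷ 16.00 g/mol = 0.09875 mol
Zn: 2.15 g ÷ 65.38 g/mol = 0.03288 mol
Ratios (÷ 0.03276): Mn 1.000, O 3.014, Zn 1.004
Ratio ≈ 1:3:1, so the empirical formula is MnO3Zn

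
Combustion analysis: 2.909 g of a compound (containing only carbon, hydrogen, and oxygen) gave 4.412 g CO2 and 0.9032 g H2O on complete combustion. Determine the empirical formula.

mol C = 4.412 / 44.01 = 0.1002; mass C = 0.1002 × 12.01 = 1.204 g
mol H = 2 × (0.9032 / 18.02) = 0.1002; mass H = 0.1002 × 1.008 = 0.1010 g
mass O = 2.909 − (1.305) = 1.604 g → mol O = 0.1002
Smallest is H at 0.1002 mol; normalising gives C 1.000, H 1.000, O 1.000
Ratio ≈ 1:1:1, so the empirical formula is CHO

CHO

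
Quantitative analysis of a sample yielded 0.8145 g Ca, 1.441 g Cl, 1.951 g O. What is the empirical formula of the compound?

CaCl2O6

Ca: 0.8145 g ÷ 40.08 g/mol = 0.02032 mol
Cl: 1.441 g ÷ 35.45 g/mol = 0.04065 mol
O: 1.951 g ÷ 16.00 g/mol = 0.1219 mol
Smallest is Ca at 0.02032 mol; normalising gives Ca 1.000, Cl 2.000, O 6.000
Ratio ≈ 1:2:6, so the empirical formula is CaCl2O6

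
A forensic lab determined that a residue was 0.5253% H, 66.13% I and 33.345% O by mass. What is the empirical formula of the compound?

HIO4

Assume 100 g: 0.5253 g H, 66.13 g I, 33.345 g O.
Moles — H: 0.5253 / 1.008 = 0.5211 mol; I: 66.13 / 126.90 = 0.5211 mol; O: 33.345 / 16.00 = 2.084 mol
Ratios (÷ 0.5211): H 1.000, I 1.000, O 3.999
Ratio ≈ 1:1:4, so the empirical formula is HIO4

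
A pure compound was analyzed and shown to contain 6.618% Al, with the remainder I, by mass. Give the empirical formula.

Assume 100 g: 6.618 g Al, 93.382 g I.
n(Al) = 6.618/26.98 = 0.2453, n(I) = 93.382/126.90 = 0.7359
Divide by the smallest (0.2453 mol Al): Al 1.000, I 3.000
→ AlI3

AlI3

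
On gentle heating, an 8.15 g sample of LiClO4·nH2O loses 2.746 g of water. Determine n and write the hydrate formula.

LiClO4·3H2O

Mass of anhydrous LiClO4 = 8.15 − 2.746 = 5.404 g
mol H2O = 2.746 / 18.02 = 0.1524
Molar mass of LiClO4 = 106.39 g/mol → mol LiClO4 = 5.404 / 106.39 = 0.05079
n = 0.1524 / 0.05079 = 3.00 ≈ 3 → LiClO4·3H2O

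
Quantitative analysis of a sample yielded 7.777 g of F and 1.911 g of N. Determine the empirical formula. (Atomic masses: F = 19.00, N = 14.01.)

F3N

F: 7.777 g ÷ 19.00 g/mol = 0.4093 mol
N: 1.911 g ÷ 14.01 g/mol = 0.1364 mol
Ratios (÷ 0.1364): F 3.001, N 1.000
≈ 3:1 → F3N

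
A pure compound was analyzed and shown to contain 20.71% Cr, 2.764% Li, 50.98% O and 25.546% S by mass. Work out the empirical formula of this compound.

Assume 100 g: 20.71 g Cr, 2.764 g Li, 50.98 g O, 25.546 g S.
Moles — Cr: 20.71 / 52.00 = 0.3983 mol; Li: 2.764 / 6.94 = 0.3983 mol; O: 50.98 / 16.00 = 3.186 mol; S: 25.546 / 32.07 = 0.7966 mol
Ratios (÷ 0.3983): Cr 1.000, Li 1.000, O 8.000, S 2.000
→ CrLiO8S2

CrLiO8S2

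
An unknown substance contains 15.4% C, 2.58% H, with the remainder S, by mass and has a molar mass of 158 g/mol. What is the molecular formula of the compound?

C2H4S4

Assume 100 g: 15.4 g C, 2.58 g H, 82.02 g S.
n(C) = 15.4/12.01 = 1.282, n(H) = 2.58/1.008 = 2.56, n(S) = 82.02/32.07 = 2.558
Ratios (÷ 1.282): C 1.000, H 1.996, S 1.995
→ CH2S2
Empirical-formula mass = 78.17 g/mol
n = 158 / 78.17 = 2.02 ≈ 2
Molecular formula = (CH2S2)×2 = C2H4S4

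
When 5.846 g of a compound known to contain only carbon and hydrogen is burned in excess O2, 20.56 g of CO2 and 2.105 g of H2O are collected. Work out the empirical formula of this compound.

C2H

mol C = 20.56 / 44.01 = 0.4672; mass C = 0.4672 × 12.01 = 5.611 g
mol H = 2 × (2.105 / 18.02) = 0.2336; mass H = 0.2336 × 1.008 = 0.2355 g
Smallest is H at 0.2336 mol; normalising gives C 2.000, H 1.000
≈ 2:1 → C2H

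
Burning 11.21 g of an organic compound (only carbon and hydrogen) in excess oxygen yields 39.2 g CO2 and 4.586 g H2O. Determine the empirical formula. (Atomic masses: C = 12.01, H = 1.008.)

C7H4

mol C = 39.2 / 44.01 = 0.8907; mass C = 0.8907 × 12.01 = 10.70 g
mol H = 2 × (4.586 / 18.02) = 0.5090; mass H = 0.5090 × 1.008 = 0.5131 g
Ratios (÷ 0.509): C 1.750, H 1.000
Multiply by 4: C 7.00, H 4.00 → C7H4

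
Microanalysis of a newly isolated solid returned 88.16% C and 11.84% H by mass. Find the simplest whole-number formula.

Assume 100 g: 88.16 g C, 11.84 g H.
n(C) = 88.16/12.01 = 7.341, n(H) = 11.84/1.008 = 11.75
Ratios (÷ 7.341): C 1.000, H 1.600
Multiply by 5: C 5.00, H 8.00 → C5H8

C5H8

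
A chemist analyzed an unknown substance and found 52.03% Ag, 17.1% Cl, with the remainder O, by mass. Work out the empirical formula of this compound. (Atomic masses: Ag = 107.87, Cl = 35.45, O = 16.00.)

AgClO4

Assume 100 g: 52.03 g Ag, 17.1 g Cl, 30.87 g O.
n(Ag) = 52.03/107.87 = 0.4823, n(Cl) = 17.1/35.45 = 0.4824, n(O) = 30.87/16.00 = 1.929
Ratios (÷ 0.4823): Ag 1.000, Cl 1.000, O 4.000
Ratio ≈ 1:1:4, so the empirical formula is AgClO4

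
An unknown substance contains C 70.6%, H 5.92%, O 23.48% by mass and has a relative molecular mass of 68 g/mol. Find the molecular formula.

Assume 100 g: 70.6 g C, 5.92 g H, 23.48 g O.
C: 70.6 g ÷ 12.01 g/mol = 5.878 mol
H: 5.92 g ÷ 1.008 g/mol = 5.873 mol
O: 23.48 g ÷ 16.00 g/mol = 1.468 mol
Smallest is O at 1.468 mol; normalising gives C 4.006, H 4.002, O 1.000
Ratio ≈ 4:4:1, so the empirical formula is C4H4O
Empirical-formula mass = 68.07 g/mol
n = 68 / 68.07 = 1.00 ≈ 1
Molecular formula = empirical formula = C4H4O

C4H4O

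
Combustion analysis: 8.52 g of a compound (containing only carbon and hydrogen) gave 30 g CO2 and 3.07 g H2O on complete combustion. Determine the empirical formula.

mol C = 30 / 44.01 = 0.6817; mass C = 0.6817 × 12.01 = 8.187 g
mol H = 2 × (3.07 / 18.02) = 0.3407; mass H = 0.3407 × 1.008 = 0.3435 g
Ratios (÷ 0.3407): C 2.001, H 1.000
→ C2H

C2H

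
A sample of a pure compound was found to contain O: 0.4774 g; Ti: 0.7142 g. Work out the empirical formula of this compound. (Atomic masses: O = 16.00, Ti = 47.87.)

O2Ti

n(O) = 0.4774/16.00 = 0.02984, n(Ti) = 0.7142/47.87 = 0.01492
Smallest is Ti at 0.01492 mol; normalising gives O 2.000, Ti 1.000
→ O2Ti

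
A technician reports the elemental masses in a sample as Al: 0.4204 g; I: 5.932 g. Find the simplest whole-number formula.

n(Al) = 0.4204/26.98 = 0.01558, n(I) = 5.932/126.90 = 0.04675
Smallest is Al at 0.01558 mol; normalising gives Al 1.000, I 3.000
Ratio ≈ 1:3, so the empirical formula is AlI3

AlI3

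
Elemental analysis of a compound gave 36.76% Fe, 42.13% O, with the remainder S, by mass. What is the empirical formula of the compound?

Assume 100 g: 36.76 g Fe, 42.13 g O, 21.11 g S.
Moles — Fe: 36.76 / 55.85 = 0.6582 mol; O: 42.13 / 16.00 = 2.633 mol; S: 21.11 / 32.07 = 0.6582 mol
Smallest is Fe at 0.6582 mol; normalising gives Fe 1.000, O 4.001, S 1.000
Ratio ≈ 1:4:1, so the empirical formula is FeO4S

FeO4S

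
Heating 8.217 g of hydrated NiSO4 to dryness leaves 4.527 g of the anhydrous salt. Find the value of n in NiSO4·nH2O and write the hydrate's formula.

NiSO4·7H2O

Mass of water lost = 8.217 − 4.527 = 3.69 g → 3.69 / 18.02 = 0.2048 mol H2O
Molar mass of NiSO4 = 154.76 g/mol → mol NiSO4 = 4.527 / 154.76 = 0.02925
n = 0.2048 / 0.02925 = 7.00 ≈ 7 → NiSO4·7H2O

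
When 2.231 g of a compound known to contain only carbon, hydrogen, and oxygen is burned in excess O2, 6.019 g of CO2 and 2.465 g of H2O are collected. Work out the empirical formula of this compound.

mol C = 6.019 / 44.01 = 0.1368; mass C = 0.1368 × 12.01 = 1.643 g
mol H = 2 × (2.465 / 18.02) = 0.2736; mass H = 0.2736 × 1.008 = 0.2758 g
mass O = 2.231 − (1.918) = 0.3127 g → mol O = 0.01954
Divide by the smallest (0.01954 mol O): C 6.998, H 13.999, O 1.000
≈ 7:14:1 → C7H14O

C7H14O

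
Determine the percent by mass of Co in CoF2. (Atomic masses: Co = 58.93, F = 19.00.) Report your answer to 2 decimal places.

Molar mass = 1(58.93) + 2(19.00) = 96.930 g/mol
Mass of Co per mole = 1 × 58.93 = 58.930 g
% Co = 58.930 / 96.930 × 100 = 60.80%

60.80%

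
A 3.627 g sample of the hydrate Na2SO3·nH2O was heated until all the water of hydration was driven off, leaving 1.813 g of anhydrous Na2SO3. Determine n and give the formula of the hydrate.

Mass of water lost = 3.627 − 1.813 = 1.814 g → 1.814 / 18.02 = 0.1007 mol H2O
Molar mass of Na2SO3 = 126.05 g/mol → mol Na2SO3 = 1.813 / 126.05 = 0.01438
n = 0.1007 / 0.01438 = 7.00 ≈ 7 → Na2SO3·7H2O

Na2SO3·7H2O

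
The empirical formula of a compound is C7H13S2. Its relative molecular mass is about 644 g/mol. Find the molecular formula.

Empirical-formula mass = 161.31 g/mol
n = 644 / 161.31 = 3.99 ≈ 4
Molecular formula = (C7H13S2)4 = C28H52S8

C28H52S8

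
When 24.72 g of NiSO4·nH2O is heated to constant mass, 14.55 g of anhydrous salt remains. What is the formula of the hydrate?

Mass of water lost = 24.72 − 14.55 = 10.17 g → 10.17 / 18.02 = 0.5644 mol H2O
Molar mass of NiSO4 = 154.76 g/mol → mol NiSO4 = 14.55 / 154.76 = 0.09402
n = 0.5644 / 0.09402 = 6.00 ≈ 6 → NiSO4·6H2O

NiSO4·6H2O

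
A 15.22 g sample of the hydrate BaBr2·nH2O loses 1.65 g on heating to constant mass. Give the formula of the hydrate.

Mass of anhydrous BaBr2 = 15.22 − 1.65 = 13.57 g
mol H2O = 1.65 / 18.02 = 0.09156
Molar mass of BaBr2 = 297.13 g/mol → mol BaBr2 = 13.57 / 297.13 = 0.04567
n = 0.09156 / 0.04567 = 2.00 ≈ 2 → BaBr2·2H2O

BaBr2·2H2O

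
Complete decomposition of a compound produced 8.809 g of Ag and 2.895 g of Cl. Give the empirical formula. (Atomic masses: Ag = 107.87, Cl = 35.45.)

AgCl

Ag: 8.809 g ÷ 107.87 g/mol = 0.08166 mol
Cl: 2.895 g ÷ 35.45 g/mol = 0.08166 mol
Ratios (÷ 0.08166): Ag 1.000, Cl 1.000
≈ 1:1 → AgCl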